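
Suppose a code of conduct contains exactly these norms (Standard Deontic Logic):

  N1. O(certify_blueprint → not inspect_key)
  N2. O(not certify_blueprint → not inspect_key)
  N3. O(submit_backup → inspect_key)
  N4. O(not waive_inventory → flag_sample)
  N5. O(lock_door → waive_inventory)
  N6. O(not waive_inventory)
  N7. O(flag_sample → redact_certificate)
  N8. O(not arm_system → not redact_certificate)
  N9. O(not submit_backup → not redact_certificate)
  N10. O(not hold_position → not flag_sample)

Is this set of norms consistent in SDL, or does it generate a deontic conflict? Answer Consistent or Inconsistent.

Premises 1 and 2 cover both cases: O(certify_blueprint → not inspect_key) and O(not certify_blueprint → not inspect_key). Since certify_blueprint ∨ not certify_blueprint is a tautology, O(not inspect_key) follows.
Premise 3 is O(submit_backup → inspect_key); contrapositively O(not inspect_key → not submit_backup). Since O(not inspect_key) holds, K gives O(not submit_backup).
From O(not submit_backup) and premise 9, O(not submit_backup → not redact_certificate), we obtain O(not redact_certificate).
Premise 7 is O(flag_sample → redact_certificate); contrapositively O(not redact_certificate → not flag_sample). Since O(not redact_certificate) holds, K gives O(not flag_sample).
Premise 4 is O(not waive_inventory → flag_sample); contrapositively O(not flag_sample → waive_inventory). Since O(not flag_sample) holds, K gives O(waive_inventory).
But premise 6 directly asserts O(not waive_inventory).
We now have both O(waive_inventory) and O(not waive_inventory) — waive_inventory is simultaneously obligatory and forbidden, violating the D-axiom.

Inconsistent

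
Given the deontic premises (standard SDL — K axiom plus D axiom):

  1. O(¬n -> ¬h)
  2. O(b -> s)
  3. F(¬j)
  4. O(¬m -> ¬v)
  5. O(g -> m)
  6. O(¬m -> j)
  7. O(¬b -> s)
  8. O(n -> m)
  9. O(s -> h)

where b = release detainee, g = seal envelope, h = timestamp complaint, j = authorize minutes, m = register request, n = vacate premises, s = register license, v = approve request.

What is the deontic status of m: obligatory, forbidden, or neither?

Premises 2 and 7 cover both cases: O(b -> s) and O(¬b -> s). Since b ∨ ¬b is a tautology, O(s) follows.
From O(s) and premise 9, O(s -> h), we obtain O(h).
The contrapositive of premise 1 (O(¬n -> ¬h)) is O(h -> n), and O(h) is already established, so O(n).
Premise 8 is O(n -> m); since O(n), deontic closure gives O(m).
Premises 3, 4, 5, 6 do not contribute to this derivation.
Hence m is obligatory.

Obligatory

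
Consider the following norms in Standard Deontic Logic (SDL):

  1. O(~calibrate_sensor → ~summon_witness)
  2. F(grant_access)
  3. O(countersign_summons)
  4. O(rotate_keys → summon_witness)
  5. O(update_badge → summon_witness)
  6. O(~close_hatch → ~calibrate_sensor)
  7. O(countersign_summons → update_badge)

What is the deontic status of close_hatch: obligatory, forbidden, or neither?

From premise 3 we have O(countersign_summons).
With premise 7, O(countersign_summons → update_badge), the K-axiom yields O(update_badge).
Premise 5 is O(update_badge → summon_witness); since O(update_badge), deontic closure gives O(summon_witness).
Premise 1 is O(~calibrate_sensor → ~summon_witness); contrapositively O(summon_witness → calibrate_sensor). Since O(summon_witness) holds, K gives O(calibrate_sensor).
The contrapositive of premise 6 (O(~close_hatch → ~calibrate_sensor)) is O(calibrate_sensor → close_hatch), and O(calibrate_sensor) is already established, so O(close_hatch).
Premises 2, 4 do not contribute to this derivation.
Hence close_hatch is obligatory.

Obligatory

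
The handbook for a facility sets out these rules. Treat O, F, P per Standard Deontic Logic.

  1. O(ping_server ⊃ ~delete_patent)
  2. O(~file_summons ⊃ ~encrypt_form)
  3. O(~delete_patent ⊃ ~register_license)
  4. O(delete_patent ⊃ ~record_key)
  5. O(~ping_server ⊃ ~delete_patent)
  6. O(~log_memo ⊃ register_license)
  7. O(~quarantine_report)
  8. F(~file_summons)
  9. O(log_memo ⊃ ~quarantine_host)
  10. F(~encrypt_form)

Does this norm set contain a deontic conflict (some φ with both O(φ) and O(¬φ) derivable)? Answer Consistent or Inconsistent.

Premise 2 is O(~file_summons ⊃ ~encrypt_form), but O(~file_summons) is not derivable from the premises, so it does not yield O(~encrypt_form).
So O(~encrypt_form) is not derivable, and the apparent clash with O(encrypt_form) does not arise.
A world satisfying every obligation exists (e.g. delete_patent=false, encrypt_form=true, file_summons=true, log_memo=true, ping_server=false, quarantine_host=false, quarantine_report=false, record_key=false, register_license=false); no atom is both obligatory and forbidden, so the set is consistent.

Consistent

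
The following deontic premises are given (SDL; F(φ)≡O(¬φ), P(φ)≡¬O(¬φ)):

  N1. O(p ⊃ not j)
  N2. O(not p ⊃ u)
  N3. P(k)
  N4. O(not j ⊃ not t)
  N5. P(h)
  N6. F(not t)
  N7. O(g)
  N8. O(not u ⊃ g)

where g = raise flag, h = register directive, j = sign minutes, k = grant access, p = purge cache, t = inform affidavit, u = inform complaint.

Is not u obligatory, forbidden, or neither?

Forbidden

Premise 6, F(not t), is equivalent to O(t).
The contrapositive of premise 4 (O(not j ⊃ not t)) is O(t ⊃ j), and O(t) is already established, so O(j).
Premise 1 is O(p ⊃ not j); contrapositively O(j ⊃ not p). Since O(j) holds, K gives O(not p).
From O(not p) and premise 2, O(not p ⊃ u), we obtain O(u).
Premises 3, 5, 7, 8 do not contribute to this derivation.
Thus O(u), which is F(not u): not u is forbidden.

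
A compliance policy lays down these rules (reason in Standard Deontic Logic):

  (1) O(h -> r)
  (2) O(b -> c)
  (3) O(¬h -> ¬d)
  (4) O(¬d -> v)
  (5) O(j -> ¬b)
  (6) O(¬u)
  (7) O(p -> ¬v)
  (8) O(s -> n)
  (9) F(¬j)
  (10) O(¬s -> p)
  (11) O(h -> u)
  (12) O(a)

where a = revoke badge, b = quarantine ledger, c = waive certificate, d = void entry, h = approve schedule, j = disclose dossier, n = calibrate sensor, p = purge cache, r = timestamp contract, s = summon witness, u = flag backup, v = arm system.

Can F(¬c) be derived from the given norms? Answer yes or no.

No

Premise 2 is O(b -> c), but O(b) is not derivable from the premises, so it does not yield O(c).
No other premise forces O(c). An ideal world satisfying every premise can still have ¬c true, so F(¬c) is not derivable.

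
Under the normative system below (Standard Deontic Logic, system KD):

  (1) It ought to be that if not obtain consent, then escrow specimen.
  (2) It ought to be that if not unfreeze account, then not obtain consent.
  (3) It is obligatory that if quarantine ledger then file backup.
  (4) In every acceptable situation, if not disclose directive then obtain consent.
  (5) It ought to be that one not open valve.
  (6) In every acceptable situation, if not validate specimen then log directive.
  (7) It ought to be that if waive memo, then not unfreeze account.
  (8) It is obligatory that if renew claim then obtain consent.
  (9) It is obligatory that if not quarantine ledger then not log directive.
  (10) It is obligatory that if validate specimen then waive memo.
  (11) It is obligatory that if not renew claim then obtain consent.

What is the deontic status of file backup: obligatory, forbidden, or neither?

Premises 8 and 11 are O(renew_claim → obtain_consent) and O(¬renew_claim → obtain_consent); every ideal world satisfies renew_claim or ¬renew_claim, so in either case obtain_consent holds — hence O(obtain_consent).
The contrapositive of premise 2 (O(¬unfreeze_account → ¬obtain_consent)) is O(obtain_consent → unfreeze_account), and O(obtain_consent) is already established, so O(unfreeze_account).
Premise 7 is O(waive_memo → ¬unfreeze_account); contrapositively O(unfreeze_account → ¬waive_memo). Since O(unfreeze_account) holds, K gives O(¬waive_memo).
Premise 10 is O(validate_specimen → waive_memo); contrapositively O(¬waive_memo → ¬validate_specimen). Since O(¬waive_memo) holds, K gives O(¬validate_specimen).
With premise 6, O(¬validate_specimen → log_directive), the K-axiom yields O(log_directive).
Premise 9 is O(¬quarantine_ledger → ¬log_directive); contrapositively O(log_directive → quarantine_ledger). Since O(log_directive) holds, K gives O(quarantine_ledger).
Premise 3 is O(quarantine_ledger → file_backup); since O(quarantine_ledger), deontic closure gives O(file_backup).
Premises 1, 4, 5 do not contribute to this derivation.
Hence file_backup is obligatory.

Obligatory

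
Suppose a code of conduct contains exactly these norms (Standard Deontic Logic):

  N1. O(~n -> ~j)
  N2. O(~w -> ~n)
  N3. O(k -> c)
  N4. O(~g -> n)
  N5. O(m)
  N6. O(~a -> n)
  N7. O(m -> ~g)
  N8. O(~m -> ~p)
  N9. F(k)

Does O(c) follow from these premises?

Premise 3 is O(k -> c), but O(k) is not derivable from the premises, so it does not yield O(c).
No other premise forces O(c). An ideal world satisfying every premise can still have c false, so O(c) is not derivable.

No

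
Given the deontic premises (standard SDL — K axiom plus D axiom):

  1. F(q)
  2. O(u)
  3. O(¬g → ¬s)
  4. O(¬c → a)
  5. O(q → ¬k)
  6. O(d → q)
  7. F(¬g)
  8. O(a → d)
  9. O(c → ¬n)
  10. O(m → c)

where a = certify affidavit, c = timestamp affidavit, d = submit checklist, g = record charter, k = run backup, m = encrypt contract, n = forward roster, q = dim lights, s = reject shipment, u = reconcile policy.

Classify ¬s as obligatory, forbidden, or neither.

Premise 3 is O(¬g → ¬s), but O(¬g) is not derivable from the premises, so it does not yield O(¬s).
No premise or chain of K-axiom applications forces O(¬s), and none forces O(s). So ¬s is neither obligatory nor forbidden under these norms.

Neither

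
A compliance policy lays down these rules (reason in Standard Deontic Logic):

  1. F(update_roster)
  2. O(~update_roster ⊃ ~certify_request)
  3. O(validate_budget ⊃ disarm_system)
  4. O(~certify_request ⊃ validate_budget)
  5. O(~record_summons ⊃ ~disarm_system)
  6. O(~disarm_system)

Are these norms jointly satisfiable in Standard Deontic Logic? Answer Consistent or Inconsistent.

Premise 6 states O(~disarm_system) outright.
The contrapositive of premise 3 (O(validate_budget ⊃ disarm_system)) is O(~disarm_system ⊃ ~validate_budget), and O(~disarm_system) is already established, so O(~validate_budget).
The contrapositive of premise 4 (O(~certify_request ⊃ validate_budget)) is O(~validate_budget ⊃ certify_request), and O(~validate_budget) is already established, so O(certify_request).
Premise 2, O(~update_roster ⊃ ~certify_request), contraposes to O(certify_request ⊃ update_roster); with O(certify_request) we get O(update_roster).
Yet premise 1 is F(update_roster), i.e. O(~update_roster).
We now have both O(update_roster) and O(~update_roster) — update_roster is simultaneously obligatory and forbidden, violating the D-axiom.

Inconsistent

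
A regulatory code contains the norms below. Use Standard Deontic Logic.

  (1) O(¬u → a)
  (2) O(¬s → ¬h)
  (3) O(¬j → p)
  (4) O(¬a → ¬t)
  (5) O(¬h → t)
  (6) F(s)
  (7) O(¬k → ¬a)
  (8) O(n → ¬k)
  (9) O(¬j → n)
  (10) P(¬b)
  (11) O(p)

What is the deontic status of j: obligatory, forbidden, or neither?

Obligatory

F(s) at premise 6 means O(¬s).
From O(¬s) and premise 2, O(¬s → ¬h), we obtain O(¬h).
Applying K to premise 5 (O(¬h → t)) and O(¬h) yields O(t).
The contrapositive of premise 4 (O(¬a → ¬t)) is O(t → a), and O(t) is already established, so O(a).
The contrapositive of premise 7 (O(¬k → ¬a)) is O(a → k), and O(a) is already established, so O(k).
Premise 8, O(n → ¬k), contraposes to O(k → ¬n); with O(k) we get O(¬n).
Premise 9, O(¬j → n), contraposes to O(¬n → j); with O(¬n) we get O(j).
Premises 1, 3, 10, 11 do not contribute to this derivation.
Hence j is obligatory.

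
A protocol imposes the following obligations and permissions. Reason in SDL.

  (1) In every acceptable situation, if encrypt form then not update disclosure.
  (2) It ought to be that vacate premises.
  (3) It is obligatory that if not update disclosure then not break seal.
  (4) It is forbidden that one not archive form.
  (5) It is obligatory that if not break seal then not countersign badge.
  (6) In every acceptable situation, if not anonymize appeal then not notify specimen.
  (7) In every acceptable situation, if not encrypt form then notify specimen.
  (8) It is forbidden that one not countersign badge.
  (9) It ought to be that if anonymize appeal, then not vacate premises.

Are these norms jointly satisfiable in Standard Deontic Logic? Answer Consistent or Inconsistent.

Premise 8, F(¬countersign_badge), is equivalent to O(countersign_badge).
The contrapositive of premise 5 (O(¬break_seal → ¬countersign_badge)) is O(countersign_badge → break_seal), and O(countersign_badge) is already established, so O(break_seal).
Premise 3, O(¬update_disclosure → ¬break_seal), contraposes to O(break_seal → update_disclosure); with O(break_seal) we get O(update_disclosure).
The contrapositive of premise 1 (O(encrypt_form → ¬update_disclosure)) is O(update_disclosure → ¬encrypt_form), and O(update_disclosure) is already established, so O(¬encrypt_form).
Applying K to premise 7 (O(¬encrypt_form → notify_specimen)) and O(¬encrypt_form) yields O(notify_specimen).
Premise 6 is O(¬anonymize_appeal → ¬notify_specimen); contrapositively O(notify_specimen → anonymize_appeal). Since O(notify_specimen) holds, K gives O(anonymize_appeal).
With premise 9, O(anonymize_appeal → ¬vacate_premises), the K-axiom yields O(¬vacate_premises).
But premise 2 directly asserts O(vacate_premises).
We now have both O(¬vacate_premises) and O(vacate_premises) — vacate_premises is simultaneously obligatory and forbidden, violating the D-axiom.

Inconsistent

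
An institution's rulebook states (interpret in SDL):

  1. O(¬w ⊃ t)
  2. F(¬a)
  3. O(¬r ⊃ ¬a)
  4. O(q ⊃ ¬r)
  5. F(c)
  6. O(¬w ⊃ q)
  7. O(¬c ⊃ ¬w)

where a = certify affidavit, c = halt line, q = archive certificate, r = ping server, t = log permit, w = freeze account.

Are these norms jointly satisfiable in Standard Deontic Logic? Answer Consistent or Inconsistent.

Inconsistent

F(¬a) at premise 2 means O(a).
The contrapositive of premise 3 (O(¬r ⊃ ¬a)) is O(a ⊃ r), and O(a) is already established, so O(r).
Premise 4 is O(q ⊃ ¬r); contrapositively O(r ⊃ ¬q). Since O(r) holds, K gives O(¬q).
The contrapositive of premise 6 (O(¬w ⊃ q)) is O(¬q ⊃ w), and O(¬q) is already established, so O(w).
The contrapositive of premise 7 (O(¬c ⊃ ¬w)) is O(w ⊃ c), and O(w) is already established, so O(c).
But premise 5, F(c), means O(¬c).
We now have both O(c) and O(¬c) — c is simultaneously obligatory and forbidden, violating the D-axiom.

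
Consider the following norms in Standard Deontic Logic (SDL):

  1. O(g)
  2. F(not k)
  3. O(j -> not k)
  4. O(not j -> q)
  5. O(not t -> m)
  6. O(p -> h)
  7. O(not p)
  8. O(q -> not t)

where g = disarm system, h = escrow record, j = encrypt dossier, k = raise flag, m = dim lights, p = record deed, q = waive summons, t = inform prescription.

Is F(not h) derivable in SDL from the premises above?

No

Premise 6 is O(p -> h), but O(p) is not derivable from the premises, so it does not yield O(h).
No other premise forces O(h). An ideal world satisfying every premise can still have not h true, so F(not h) is not derivable.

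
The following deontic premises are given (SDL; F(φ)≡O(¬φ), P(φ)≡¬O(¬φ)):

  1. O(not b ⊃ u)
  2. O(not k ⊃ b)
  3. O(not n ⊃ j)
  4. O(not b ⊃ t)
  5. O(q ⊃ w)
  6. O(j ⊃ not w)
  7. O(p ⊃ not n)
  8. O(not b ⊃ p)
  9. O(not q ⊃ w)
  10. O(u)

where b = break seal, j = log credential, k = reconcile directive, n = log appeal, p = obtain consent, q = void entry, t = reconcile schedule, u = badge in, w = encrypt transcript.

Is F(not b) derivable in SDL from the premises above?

Yes

Premises 9 and 5 cover both cases: O(not q ⊃ w) and O(q ⊃ w). Since not q ∨ q is a tautology, O(w) follows.
Premise 6, O(j ⊃ not w), contraposes to O(w ⊃ not j); with O(w) we get O(not j).
Premise 3 is O(not n ⊃ j); contrapositively O(not j ⊃ n). Since O(not j) holds, K gives O(n).
Premise 7, O(p ⊃ not n), contraposes to O(n ⊃ not p); with O(n) we get O(not p).
Premise 8, O(not b ⊃ p), contraposes to O(not p ⊃ b); with O(not p) we get O(b).
Premises 1, 2, 4, 10 do not contribute to this derivation.
So O(b) holds, i.e. F(not b). The claim follows.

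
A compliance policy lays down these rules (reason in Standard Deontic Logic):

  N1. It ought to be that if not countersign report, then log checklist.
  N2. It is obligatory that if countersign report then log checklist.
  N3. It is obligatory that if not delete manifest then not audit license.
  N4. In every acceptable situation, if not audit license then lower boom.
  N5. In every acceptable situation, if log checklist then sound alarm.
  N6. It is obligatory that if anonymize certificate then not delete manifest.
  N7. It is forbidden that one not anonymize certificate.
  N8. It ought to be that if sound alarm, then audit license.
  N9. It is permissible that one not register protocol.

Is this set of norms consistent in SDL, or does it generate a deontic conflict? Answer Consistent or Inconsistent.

Premises 2 and 1 are O(countersign_report → log_checklist) and O(¬countersign_report → log_checklist); every ideal world satisfies countersign_report or ¬countersign_report, so in either case log_checklist holds — hence O(log_checklist).
With premise 5, O(log_checklist → sound_alarm), the K-axiom yields O(sound_alarm).
Applying K to premise 8 (O(sound_alarm → audit_license)) and O(sound_alarm) yields O(audit_license).
The contrapositive of premise 3 (O(¬delete_manifest → ¬audit_license)) is O(audit_license → delete_manifest), and O(audit_license) is already established, so O(delete_manifest).
Premise 6, O(anonymize_certificate → ¬delete_manifest), contraposes to O(delete_manifest → ¬anonymize_certificate); with O(delete_manifest) we get O(¬anonymize_certificate).
Yet premise 7 is F(¬anonymize_certificate), i.e. O(anonymize_certificate).
We now have both O(¬anonymize_certificate) and O(anonymize_certificate) — anonymize_certificate is simultaneously obligatory and forbidden, violating the D-axiom.

Inconsistent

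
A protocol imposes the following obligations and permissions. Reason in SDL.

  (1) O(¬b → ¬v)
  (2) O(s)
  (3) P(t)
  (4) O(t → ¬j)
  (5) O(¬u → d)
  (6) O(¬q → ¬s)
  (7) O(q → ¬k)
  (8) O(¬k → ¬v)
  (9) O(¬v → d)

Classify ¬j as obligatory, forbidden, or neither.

Premise 4 is O(t → ¬j), but O(t) is not derivable from the premises (the permission P(t) asserts only ¬O(¬t), not O(t)), so it does not yield O(¬j).
No premise or chain of K-axiom applications forces O(¬j), and none forces O(j). So ¬j is neither obligatory nor forbidden under these norms.

Neither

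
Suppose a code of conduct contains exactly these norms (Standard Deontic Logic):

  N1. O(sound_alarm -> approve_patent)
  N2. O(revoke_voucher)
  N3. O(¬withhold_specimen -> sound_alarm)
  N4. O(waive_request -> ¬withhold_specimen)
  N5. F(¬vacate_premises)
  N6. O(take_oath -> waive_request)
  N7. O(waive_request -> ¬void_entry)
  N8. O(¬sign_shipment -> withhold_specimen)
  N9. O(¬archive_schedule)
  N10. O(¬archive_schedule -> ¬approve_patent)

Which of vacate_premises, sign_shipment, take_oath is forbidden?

Premise 9 gives O(¬archive_schedule).
Premise 10 is O(¬archive_schedule -> ¬approve_patent); since O(¬archive_schedule), deontic closure gives O(¬approve_patent).
Premise 1, O(sound_alarm -> approve_patent), contraposes to O(¬approve_patent -> ¬sound_alarm); with O(¬approve_patent) we get O(¬sound_alarm).
The contrapositive of premise 3 (O(¬withhold_specimen -> sound_alarm)) is O(¬sound_alarm -> withhold_specimen), and O(¬sound_alarm) is already established, so O(withhold_specimen).
Premise 4 is O(waive_request -> ¬withhold_specimen); contrapositively O(withhold_specimen -> ¬waive_request). Since O(withhold_specimen) holds, K gives O(¬waive_request).
The contrapositive of premise 6 (O(take_oath -> waive_request)) is O(¬waive_request -> ¬take_oath), and O(¬waive_request) is already established, so O(¬take_oath).
So O(¬take_oath) holds, i.e. take_oath is forbidden. None of the other listed options is forbidden under the premises.

take_oath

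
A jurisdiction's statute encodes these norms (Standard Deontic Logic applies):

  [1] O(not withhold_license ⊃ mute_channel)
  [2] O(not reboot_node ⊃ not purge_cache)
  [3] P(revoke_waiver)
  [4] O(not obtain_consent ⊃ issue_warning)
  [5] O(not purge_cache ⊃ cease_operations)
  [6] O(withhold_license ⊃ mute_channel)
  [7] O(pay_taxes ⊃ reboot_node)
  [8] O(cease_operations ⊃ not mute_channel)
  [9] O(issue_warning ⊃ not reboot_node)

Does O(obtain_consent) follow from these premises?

Premises 1 and 6 are O(not withhold_license ⊃ mute_channel) and O(withhold_license ⊃ mute_channel); every ideal world satisfies not withhold_license or withhold_license, so in either case mute_channel holds — hence O(mute_channel).
Premise 8, O(cease_operations ⊃ not mute_channel), contraposes to O(mute_channel ⊃ not cease_operations); with O(mute_channel) we get O(not cease_operations).
The contrapositive of premise 5 (O(not purge_cache ⊃ cease_operations)) is O(not cease_operations ⊃ purge_cache), and O(not cease_operations) is already established, so O(purge_cache).
The contrapositive of premise 2 (O(not reboot_node ⊃ not purge_cache)) is O(purge_cache ⊃ reboot_node), and O(purge_cache) is already established, so O(reboot_node).
Premise 9, O(issue_warning ⊃ not reboot_node), contraposes to O(reboot_node ⊃ not issue_warning); with O(reboot_node) we get O(not issue_warning).
Premise 4, O(not obtain_consent ⊃ issue_warning), contraposes to O(not issue_warning ⊃ obtain_consent); with O(not issue_warning) we get O(obtain_consent).
Premises 3, 7 do not contribute to this derivation.
So O(obtain_consent) follows.

Yes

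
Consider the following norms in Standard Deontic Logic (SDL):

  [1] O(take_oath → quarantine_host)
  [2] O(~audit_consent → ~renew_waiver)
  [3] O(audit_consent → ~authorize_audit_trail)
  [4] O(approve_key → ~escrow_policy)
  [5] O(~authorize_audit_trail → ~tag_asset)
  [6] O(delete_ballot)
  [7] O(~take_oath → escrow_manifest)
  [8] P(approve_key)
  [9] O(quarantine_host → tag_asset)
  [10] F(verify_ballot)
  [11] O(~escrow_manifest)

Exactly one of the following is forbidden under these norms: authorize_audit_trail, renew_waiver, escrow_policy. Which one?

From premise 11 we have O(~escrow_manifest).
The contrapositive of premise 7 (O(~take_oath → escrow_manifest)) is O(~escrow_manifest → take_oath), and O(~escrow_manifest) is already established, so O(take_oath).
With premise 1, O(take_oath → quarantine_host), the K-axiom yields O(quarantine_host).
Premise 9 is O(quarantine_host → tag_asset); since O(quarantine_host), deontic closure gives O(tag_asset).
The contrapositive of premise 5 (O(~authorize_audit_trail → ~tag_asset)) is O(tag_asset → authorize_audit_trail), and O(tag_asset) is already established, so O(authorize_audit_trail).
Premise 3, O(audit_consent → ~authorize_audit_trail), contraposes to O(authorize_audit_trail → ~audit_consent); with O(authorize_audit_trail) we get O(~audit_consent).
From O(~audit_consent) and premise 2, O(~audit_consent → ~renew_waiver), we obtain O(~renew_waiver).
So O(~renew_waiver) holds, i.e. renew_waiver is forbidden. None of the other listed options is forbidden under the premises.

renew_waiver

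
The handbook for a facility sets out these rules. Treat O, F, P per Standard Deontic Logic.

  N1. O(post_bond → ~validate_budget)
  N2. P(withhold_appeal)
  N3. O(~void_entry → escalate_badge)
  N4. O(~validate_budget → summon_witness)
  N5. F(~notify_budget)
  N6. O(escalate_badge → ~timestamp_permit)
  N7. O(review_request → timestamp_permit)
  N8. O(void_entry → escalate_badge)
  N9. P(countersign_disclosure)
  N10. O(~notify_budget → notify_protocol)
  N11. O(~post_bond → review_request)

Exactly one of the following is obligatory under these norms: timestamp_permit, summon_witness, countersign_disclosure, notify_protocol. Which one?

summon_witness

Premises 3 and 8 cover both cases: O(~void_entry → escalate_badge) and O(void_entry → escalate_badge). Since ~void_entry ∨ void_entry is a tautology, O(escalate_badge) follows.
Applying K to premise 6 (O(escalate_badge → ~timestamp_permit)) and O(escalate_badge) yields O(~timestamp_permit).
Premise 7 is O(review_request → timestamp_permit); contrapositively O(~timestamp_permit → ~review_request). Since O(~timestamp_permit) holds, K gives O(~review_request).
Premise 11 is O(~post_bond → review_request); contrapositively O(~review_request → post_bond). Since O(~review_request) holds, K gives O(post_bond).
Applying K to premise 1 (O(post_bond → ~validate_budget)) and O(post_bond) yields O(~validate_budget).
Premise 4 is O(~validate_budget → summon_witness); since O(~validate_budget), deontic closure gives O(summon_witness).
So O(summon_witness) holds — summon_witness is obligatory. None of the other listed options is made obligatory by any chain of premises.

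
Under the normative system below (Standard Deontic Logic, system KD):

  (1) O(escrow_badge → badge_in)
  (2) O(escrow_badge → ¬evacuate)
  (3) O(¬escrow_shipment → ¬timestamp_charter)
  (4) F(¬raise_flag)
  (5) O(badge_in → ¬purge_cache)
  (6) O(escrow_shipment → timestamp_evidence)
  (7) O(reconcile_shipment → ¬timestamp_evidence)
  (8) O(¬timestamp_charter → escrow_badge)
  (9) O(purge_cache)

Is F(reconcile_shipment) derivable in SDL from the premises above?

Premise 9 gives O(purge_cache).
Premise 5, O(badge_in → ¬purge_cache), contraposes to O(purge_cache → ¬badge_in); with O(purge_cache) we get O(¬badge_in).
The contrapositive of premise 1 (O(escrow_badge → badge_in)) is O(¬badge_in → ¬escrow_badge), and O(¬badge_in) is already established, so O(¬escrow_badge).
The contrapositive of premise 8 (O(¬timestamp_charter → escrow_badge)) is O(¬escrow_badge → timestamp_charter), and O(¬escrow_badge) is already established, so O(timestamp_charter).
Premise 3, O(¬escrow_shipment → ¬timestamp_charter), contraposes to O(timestamp_charter → escrow_shipment); with O(timestamp_charter) we get O(escrow_shipment).
Applying K to premise 6 (O(escrow_shipment → timestamp_evidence)) and O(escrow_shipment) yields O(timestamp_evidence).
The contrapositive of premise 7 (O(reconcile_shipment → ¬timestamp_evidence)) is O(timestamp_evidence → ¬reconcile_shipment), and O(timestamp_evidence) is already established, so O(¬reconcile_shipment).
Premises 2, 4 do not contribute to this derivation.
So O(¬reconcile_shipment) holds, i.e. F(reconcile_shipment). The claim follows.

Yes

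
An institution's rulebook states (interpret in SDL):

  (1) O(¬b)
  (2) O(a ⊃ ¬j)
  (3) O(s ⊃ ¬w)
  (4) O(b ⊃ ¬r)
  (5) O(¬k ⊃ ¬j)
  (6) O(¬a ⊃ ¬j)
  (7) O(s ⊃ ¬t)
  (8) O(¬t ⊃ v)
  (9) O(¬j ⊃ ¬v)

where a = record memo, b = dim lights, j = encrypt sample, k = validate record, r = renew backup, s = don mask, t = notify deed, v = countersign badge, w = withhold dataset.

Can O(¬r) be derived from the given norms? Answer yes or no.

Premise 4 is O(b ⊃ ¬r), but O(b) is not derivable from the premises, so it does not yield O(¬r).
No other premise forces O(¬r). An ideal world satisfying every premise can still have ¬r false, so O(¬r) is not derivable.

No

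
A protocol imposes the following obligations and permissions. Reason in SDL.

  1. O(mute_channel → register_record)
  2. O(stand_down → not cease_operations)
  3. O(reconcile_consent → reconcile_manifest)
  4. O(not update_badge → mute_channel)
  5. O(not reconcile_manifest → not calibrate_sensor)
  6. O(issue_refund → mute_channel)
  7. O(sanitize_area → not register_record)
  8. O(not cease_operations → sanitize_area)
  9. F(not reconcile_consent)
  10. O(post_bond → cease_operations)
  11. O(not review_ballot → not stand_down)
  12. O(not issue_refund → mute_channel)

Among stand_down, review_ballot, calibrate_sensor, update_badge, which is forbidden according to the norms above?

stand_down

By case analysis on issue_refund: premise 6 gives O(issue_refund → mute_channel) and premise 12 gives O(not issue_refund → mute_channel), so O(mute_channel) either way.
With premise 1, O(mute_channel → register_record), the K-axiom yields O(register_record).
The contrapositive of premise 7 (O(sanitize_area → not register_record)) is O(register_record → not sanitize_area), and O(register_record) is already established, so O(not sanitize_area).
Premise 8 is O(not cease_operations → sanitize_area); contrapositively O(not sanitize_area → cease_operations). Since O(not sanitize_area) holds, K gives O(cease_operations).
The contrapositive of premise 2 (O(stand_down → not cease_operations)) is O(cease_operations → not stand_down), and O(cease_operations) is already established, so O(not stand_down).
So O(not stand_down) holds, i.e. stand_down is forbidden. None of the other listed options is forbidden under the premises.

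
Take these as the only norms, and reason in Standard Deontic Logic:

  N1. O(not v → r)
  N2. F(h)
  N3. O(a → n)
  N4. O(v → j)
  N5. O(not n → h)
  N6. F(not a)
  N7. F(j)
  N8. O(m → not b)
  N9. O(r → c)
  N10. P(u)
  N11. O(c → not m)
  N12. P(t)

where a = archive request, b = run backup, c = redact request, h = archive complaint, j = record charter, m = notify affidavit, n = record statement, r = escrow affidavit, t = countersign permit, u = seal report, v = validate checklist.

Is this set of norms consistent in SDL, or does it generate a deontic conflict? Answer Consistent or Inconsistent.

Premise 5 is O(not n → h), but O(not n) is not derivable from the premises, so it does not yield O(h).
So O(h) is not derivable, and the apparent clash with O(not h) does not arise.
A world satisfying every obligation exists (e.g. a=true, b=false, c=true, h=false, j=false, m=false, n=true, r=true, t=false, u=false, v=false); no atom is both obligatory and forbidden, so the set is consistent.

Consistent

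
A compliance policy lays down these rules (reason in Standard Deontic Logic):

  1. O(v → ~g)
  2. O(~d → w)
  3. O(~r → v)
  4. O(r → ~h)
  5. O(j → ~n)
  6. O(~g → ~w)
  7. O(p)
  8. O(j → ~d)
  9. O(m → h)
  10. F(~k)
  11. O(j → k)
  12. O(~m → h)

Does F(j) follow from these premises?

Yes

Premises 9 and 12 cover both cases: O(m → h) and O(~m → h). Since m ∨ ~m is a tautology, O(h) follows.
Premise 4 is O(r → ~h); contrapositively O(h → ~r). Since O(h) holds, K gives O(~r).
Applying K to premise 3 (O(~r → v)) and O(~r) yields O(v).
From O(v) and premise 1, O(v → ~g), we obtain O(~g).
From O(~g) and premise 6, O(~g → ~w), we obtain O(~w).
The contrapositive of premise 2 (O(~d → w)) is O(~w → d), and O(~w) is already established, so O(d).
Premise 8, O(j → ~d), contraposes to O(d → ~j); with O(d) we get O(~j).
Premises 5, 7, 10, 11 do not contribute to this derivation.
So O(~j) holds, i.e. F(j). The claim follows.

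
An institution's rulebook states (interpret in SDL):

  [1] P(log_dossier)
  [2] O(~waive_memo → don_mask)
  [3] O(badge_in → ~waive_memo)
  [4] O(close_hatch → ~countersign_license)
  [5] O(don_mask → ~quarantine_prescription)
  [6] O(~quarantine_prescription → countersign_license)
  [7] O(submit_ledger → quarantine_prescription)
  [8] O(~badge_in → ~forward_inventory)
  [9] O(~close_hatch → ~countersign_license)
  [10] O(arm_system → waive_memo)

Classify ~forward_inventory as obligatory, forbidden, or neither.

Obligatory

Premises 9 and 4 cover both cases: O(~close_hatch → ~countersign_license) and O(close_hatch → ~countersign_license). Since ~close_hatch ∨ close_hatch is a tautology, O(~countersign_license) follows.
Premise 6, O(~quarantine_prescription → countersign_license), contraposes to O(~countersign_license → quarantine_prescription); with O(~countersign_license) we get O(quarantine_prescription).
The contrapositive of premise 5 (O(don_mask → ~quarantine_prescription)) is O(quarantine_prescription → ~don_mask), and O(quarantine_prescription) is already established, so O(~don_mask).
Premise 2 is O(~waive_memo → don_mask); contrapositively O(~don_mask → waive_memo). Since O(~don_mask) holds, K gives O(waive_memo).
Premise 3 is O(badge_in → ~waive_memo); contrapositively O(waive_memo → ~badge_in). Since O(waive_memo) holds, K gives O(~badge_in).
From O(~badge_in) and premise 8, O(~badge_in → ~forward_inventory), we obtain O(~forward_inventory).
Premises 1, 7, 10 do not contribute to this derivation.
Hence ~forward_inventory is obligatory.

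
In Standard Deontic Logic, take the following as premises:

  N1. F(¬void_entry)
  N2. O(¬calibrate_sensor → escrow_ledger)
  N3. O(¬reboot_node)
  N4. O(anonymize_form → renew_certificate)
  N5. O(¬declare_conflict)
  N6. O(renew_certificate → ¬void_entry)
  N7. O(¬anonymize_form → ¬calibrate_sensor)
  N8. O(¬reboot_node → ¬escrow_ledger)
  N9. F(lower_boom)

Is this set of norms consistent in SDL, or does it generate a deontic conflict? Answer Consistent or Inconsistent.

Inconsistent

Premise 1, F(¬void_entry), is equivalent to O(void_entry).
Premise 6, O(renew_certificate → ¬void_entry), contraposes to O(void_entry → ¬renew_certificate); with O(void_entry) we get O(¬renew_certificate).
Premise 4 is O(anonymize_form → renew_certificate); contrapositively O(¬renew_certificate → ¬anonymize_form). Since O(¬renew_certificate) holds, K gives O(¬anonymize_form).
With premise 7, O(¬anonymize_form → ¬calibrate_sensor), the K-axiom yields O(¬calibrate_sensor).
Premise 2 is O(¬calibrate_sensor → escrow_ledger); since O(¬calibrate_sensor), deontic closure gives O(escrow_ledger).
The contrapositive of premise 8 (O(¬reboot_node → ¬escrow_ledger)) is O(escrow_ledger → reboot_node), and O(escrow_ledger) is already established, so O(reboot_node).
However, premise 3 gives O(¬reboot_node).
We now have both O(reboot_node) and O(¬reboot_node) — reboot_node is simultaneously obligatory and forbidden, violating the D-axiom.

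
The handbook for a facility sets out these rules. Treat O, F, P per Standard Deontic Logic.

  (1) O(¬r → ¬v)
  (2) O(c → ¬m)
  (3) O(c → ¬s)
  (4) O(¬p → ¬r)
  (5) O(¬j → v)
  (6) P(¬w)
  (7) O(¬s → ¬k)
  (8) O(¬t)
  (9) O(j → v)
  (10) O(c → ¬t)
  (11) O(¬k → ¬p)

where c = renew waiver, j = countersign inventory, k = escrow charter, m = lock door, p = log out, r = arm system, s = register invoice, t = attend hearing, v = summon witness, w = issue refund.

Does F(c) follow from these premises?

Premises 5 and 9 are O(¬j → v) and O(j → v); every ideal world satisfies ¬j or j, so in either case v holds — hence O(v).
Premise 1 is O(¬r → ¬v); contrapositively O(v → r). Since O(v) holds, K gives O(r).
Premise 4, O(¬p → ¬r), contraposes to O(r → p); with O(r) we get O(p).
The contrapositive of premise 11 (O(¬k → ¬p)) is O(p → k), and O(p) is already established, so O(k).
Premise 7 is O(¬s → ¬k); contrapositively O(k → s). Since O(k) holds, K gives O(s).
Premise 3 is O(c → ¬s); contrapositively O(s → ¬c). Since O(s) holds, K gives O(¬c).
Premises 2, 6, 8, 10 do not contribute to this derivation.
So O(¬c) holds, i.e. F(c). The claim follows.

Yes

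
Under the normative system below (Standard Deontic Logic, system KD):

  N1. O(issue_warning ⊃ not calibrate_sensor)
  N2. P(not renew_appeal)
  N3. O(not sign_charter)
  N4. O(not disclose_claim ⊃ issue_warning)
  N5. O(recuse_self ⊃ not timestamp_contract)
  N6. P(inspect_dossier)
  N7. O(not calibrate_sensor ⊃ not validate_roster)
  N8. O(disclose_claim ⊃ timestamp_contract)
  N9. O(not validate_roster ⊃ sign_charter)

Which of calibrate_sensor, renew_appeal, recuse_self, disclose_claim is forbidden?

recuse_self

Premise 3 states O(not sign_charter) outright.
Premise 9 is O(not validate_roster ⊃ sign_charter); contrapositively O(not sign_charter ⊃ validate_roster). Since O(not sign_charter) holds, K gives O(validate_roster).
The contrapositive of premise 7 (O(not calibrate_sensor ⊃ not validate_roster)) is O(validate_roster ⊃ calibrate_sensor), and O(validate_roster) is already established, so O(calibrate_sensor).
Premise 1, O(issue_warning ⊃ not calibrate_sensor), contraposes to O(calibrate_sensor ⊃ not issue_warning); with O(calibrate_sensor) we get O(not issue_warning).
Premise 4, O(not disclose_claim ⊃ issue_warning), contraposes to O(not issue_warning ⊃ disclose_claim); with O(not issue_warning) we get O(disclose_claim).
Applying K to premise 8 (O(disclose_claim ⊃ timestamp_contract)) and O(disclose_claim) yields O(timestamp_contract).
Premise 5, O(recuse_self ⊃ not timestamp_contract), contraposes to O(timestamp_contract ⊃ not recuse_self); with O(timestamp_contract) we get O(not recuse_self).
So O(not recuse_self) holds, i.e. recuse_self is forbidden. None of the other listed options is forbidden under the premises.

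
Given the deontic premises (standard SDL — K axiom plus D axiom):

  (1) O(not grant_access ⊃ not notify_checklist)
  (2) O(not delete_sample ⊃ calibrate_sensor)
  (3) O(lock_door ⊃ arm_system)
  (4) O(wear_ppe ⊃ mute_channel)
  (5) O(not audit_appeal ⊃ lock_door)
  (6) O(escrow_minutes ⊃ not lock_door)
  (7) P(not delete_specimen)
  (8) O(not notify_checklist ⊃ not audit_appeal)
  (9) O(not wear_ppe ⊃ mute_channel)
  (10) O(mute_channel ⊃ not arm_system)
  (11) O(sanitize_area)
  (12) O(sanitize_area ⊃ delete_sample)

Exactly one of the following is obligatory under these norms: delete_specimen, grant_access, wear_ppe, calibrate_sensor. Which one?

grant_access

Premises 9 and 4 are O(not wear_ppe ⊃ mute_channel) and O(wear_ppe ⊃ mute_channel); every ideal world satisfies not wear_ppe or wear_ppe, so in either case mute_channel holds — hence O(mute_channel).
Applying K to premise 10 (O(mute_channel ⊃ not arm_system)) and O(mute_channel) yields O(not arm_system).
The contrapositive of premise 3 (O(lock_door ⊃ arm_system)) is O(not arm_system ⊃ not lock_door), and O(not arm_system) is already established, so O(not lock_door).
The contrapositive of premise 5 (O(not audit_appeal ⊃ lock_door)) is O(not lock_door ⊃ audit_appeal), and O(not lock_door) is already established, so O(audit_appeal).
Premise 8 is O(not notify_checklist ⊃ not audit_appeal); contrapositively O(audit_appeal ⊃ notify_checklist). Since O(audit_appeal) holds, K gives O(notify_checklist).
Premise 1 is O(not grant_access ⊃ not notify_checklist); contrapositively O(notify_checklist ⊃ grant_access). Since O(notify_checklist) holds, K gives O(grant_access).
So O(grant_access) holds — grant_access is obligatory. None of the other listed options is made obligatory by any chain of premises.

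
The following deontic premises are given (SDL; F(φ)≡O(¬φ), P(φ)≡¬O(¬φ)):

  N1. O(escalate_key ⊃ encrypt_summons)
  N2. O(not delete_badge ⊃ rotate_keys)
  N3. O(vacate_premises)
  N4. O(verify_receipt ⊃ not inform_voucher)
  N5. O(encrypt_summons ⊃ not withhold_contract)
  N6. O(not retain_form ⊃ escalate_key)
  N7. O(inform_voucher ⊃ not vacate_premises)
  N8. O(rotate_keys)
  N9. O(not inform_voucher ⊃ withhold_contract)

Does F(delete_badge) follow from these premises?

Premise 2 is O(not delete_badge ⊃ rotate_keys); even if O(rotate_keys) held, inferring O(not delete_badge) would be affirming the consequent — invalid.
No other premise forces O(not delete_badge). An ideal world satisfying every premise can still have delete_badge true, so F(delete_badge) is not derivable.

No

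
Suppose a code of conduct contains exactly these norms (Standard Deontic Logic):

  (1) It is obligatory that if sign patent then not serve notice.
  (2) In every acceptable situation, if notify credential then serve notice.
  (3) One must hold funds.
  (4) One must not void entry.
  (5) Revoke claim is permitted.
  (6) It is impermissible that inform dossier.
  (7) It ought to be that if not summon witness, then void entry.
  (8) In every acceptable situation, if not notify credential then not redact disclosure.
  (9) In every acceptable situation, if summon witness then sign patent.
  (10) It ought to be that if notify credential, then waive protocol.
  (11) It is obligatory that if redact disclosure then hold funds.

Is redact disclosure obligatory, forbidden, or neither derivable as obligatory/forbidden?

Forbidden

Premise 4, F(void_entry), is equivalent to O(¬void_entry).
The contrapositive of premise 7 (O(¬summon_witness → void_entry)) is O(¬void_entry → summon_witness), and O(¬void_entry) is already established, so O(summon_witness).
From O(summon_witness) and premise 9, O(summon_witness → sign_patent), we obtain O(sign_patent).
Premise 1 is O(sign_patent → ¬serve_notice); since O(sign_patent), deontic closure gives O(¬serve_notice).
The contrapositive of premise 2 (O(notify_credential → serve_notice)) is O(¬serve_notice → ¬notify_credential), and O(¬serve_notice) is already established, so O(¬notify_credential).
Premise 8 is O(¬notify_credential → ¬redact_disclosure); since O(¬notify_credential), deontic closure gives O(¬redact_disclosure).
Premises 3, 5, 6, 10, 11 do not contribute to this derivation.
Thus O(¬redact_disclosure), which is F(redact_disclosure): redact_disclosure is forbidden.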